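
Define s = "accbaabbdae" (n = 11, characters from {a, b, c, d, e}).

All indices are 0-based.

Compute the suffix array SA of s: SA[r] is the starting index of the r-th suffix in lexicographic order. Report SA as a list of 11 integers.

sorted suffixes:
  #0 SA[0]=4  'aabbdae'
  #1 SA[1]=5  'abbdae'
  #2 SA[2]=0  'accbaabbdae'
  #3 SA[3]=9  'ae'
  #4 SA[4]=3  'baabbdae'
  #5 SA[5]=6  'bbdae'
  #6 SA[6]=7  'bdae'
  #7 SA[7]=2  'cbaabbdae'
  #8 SA[8]=1  'ccbaabbdae'
  #9 SA[9]=8  'dae'
  #10 SA[10]=10  'e'

[4, 5, 0, 9, 3, 6, 7, 2, 1, 8, 10]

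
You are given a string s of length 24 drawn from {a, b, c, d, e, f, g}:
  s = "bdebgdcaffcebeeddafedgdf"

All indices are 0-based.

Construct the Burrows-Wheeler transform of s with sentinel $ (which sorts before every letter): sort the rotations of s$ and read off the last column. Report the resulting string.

fdc$eedfdgebgecdefbdfaabd

rank  rotation                   last
    0  $bdebgdcaffcebeeddafedgdf  f
    1  afedgdf$bdebgdcaffcebeedd  d
    2  affcebeeddafedgdf$bdebgdc  c
    3  bdebgdcaffcebeeddafedgdf$  $
    4  beeddafedgdf$bdebgdcaffce  e
    5  bgdcaffcebeeddafedgdf$bde  e
    6  caffcebeeddafedgdf$bdebgd  d
    7  cebeeddafedgdf$bdebgdcaff  f
    8  dafedgdf$bdebgdcaffcebeed  d
    9  dcaffcebeeddafedgdf$bdebg  g
   10  ddafedgdf$bdebgdcaffcebee  e
   11  debgdcaffcebeeddafedgdf$b  b
   12  df$bdebgdcaffcebeeddafedg  g
   13  dgdf$bdebgdcaffcebeeddafe  e
   14  ebeeddafedgdf$bdebgdcaffc  c
   15  ebgdcaffcebeeddafedgdf$bd  d
   16  eddafedgdf$bdebgdcaffcebe  e
   17  edgdf$bdebgdcaffcebeeddaf  f
   18  eeddafedgdf$bdebgdcaffceb  b
   19  f$bdebgdcaffcebeeddafedgd  d
   20  fcebeeddafedgdf$bdebgdcaf  f
   21  fedgdf$bdebgdcaffcebeedda  a
   22  ffcebeeddafedgdf$bdebgdca  a
   23  gdcaffcebeeddafedgdf$bdeb  b
   24  gdf$bdebgdcaffcebeeddafed  d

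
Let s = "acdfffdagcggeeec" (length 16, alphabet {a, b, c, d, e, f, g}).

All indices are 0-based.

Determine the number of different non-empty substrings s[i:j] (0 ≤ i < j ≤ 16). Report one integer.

rank→(start, suffix):
  0 → (0, 'acdfffdagcggeeec')
  1 → (7, 'agcggeeec')
  2 → (15, 'c')
  3 → (1, 'cdfffdagcggeeec')
  4 → (9, 'cggeeec')
  5 → (6, 'dagcggeeec')
  6 → (2, 'dfffdagcggeeec')
  7 → (14, 'ec')
  8 → (13, 'eec')
  9 → (12, 'eeec')
  10 → (5, 'fdagcggeeec')
  11 → (4, 'ffdagcggeeec')
  12 → (3, 'fffdagcggeeec')
  13 → (8, 'gcggeeec')
  14 → (11, 'geeec')
  15 → (10, 'ggeeec')

SA = [0, 7, 15, 1, 9, 6, 2, 14, 13, 12, 5, 4, 3, 8, 11, 10]
rank  pair      lcp
   1  s[0:],s[7:]  1  'a'
   2  s[7:],s[15:]  0  ''
   3  s[15:],s[1:]  1  'c'
   4  s[1:],s[9:]  1  'c'
   5  s[9:],s[6:]  0  ''
   6  s[6:],s[2:]  1  'd'
   7  s[2:],s[14:]  0  ''
   8  s[14:],s[13:]  1  'e'
   9  s[13:],s[12:]  2  'ee'
  10  s[12:],s[5:]  0  ''
  11  s[5:],s[4:]  1  'f'
  12  s[4:],s[3:]  2  'ff'
  13  s[3:],s[8:]  0  ''
  14  s[8:],s[11:]  1  'g'
  15  s[11:],s[10:]  1  'g'

n(n+1)/2 = 16·17/2 = 136
Σ LCP = 0 + 1 + 0 + 1 + 1 + 0 + 1 + 0 + 1 + 2 + 0 + 1 + 2 + 0 + 1 + 1 = 12
distinct = 136 − 12 = 124

124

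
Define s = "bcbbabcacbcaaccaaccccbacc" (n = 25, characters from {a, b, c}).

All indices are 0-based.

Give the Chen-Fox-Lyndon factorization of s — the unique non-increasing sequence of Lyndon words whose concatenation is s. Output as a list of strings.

emit factor 1: 'bc' (i=0, period=2)
emit factor 2: 'b' (i=2, period=1)
emit factor 3: 'b' (i=3, period=1)
emit factor 4: 'abcacbc' (i=4, period=7)
emit factor 5: 'aaccaaccccbacc' (i=11, period=14)

["bc", "b", "b", "abcacbc", "aaccaaccccbacc"]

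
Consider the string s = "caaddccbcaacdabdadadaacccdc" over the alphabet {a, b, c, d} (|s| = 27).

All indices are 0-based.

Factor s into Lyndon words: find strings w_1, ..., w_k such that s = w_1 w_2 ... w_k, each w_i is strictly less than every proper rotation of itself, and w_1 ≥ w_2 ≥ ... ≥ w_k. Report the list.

emit factor 1: 'c' (i=0, period=1)
emit factor 2: 'aaddccbc' (i=1, period=8)
emit factor 3: 'aacdabdadad' (i=9, period=11)
emit factor 4: 'aacccdc' (i=20, period=7)

["c", "aaddccbc", "aacdabdadad", "aacccdc"]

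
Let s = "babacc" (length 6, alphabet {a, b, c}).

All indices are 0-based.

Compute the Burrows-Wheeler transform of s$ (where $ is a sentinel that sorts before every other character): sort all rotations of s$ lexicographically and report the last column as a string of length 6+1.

rank  rotation last
    0  $babacc  c
    1  abacc$b  b
    2  acc$bab  b
    3  babacc$  $
    4  bacc$ba  a
    5  c$babac  c
    6  cc$baba  a

cbb$aca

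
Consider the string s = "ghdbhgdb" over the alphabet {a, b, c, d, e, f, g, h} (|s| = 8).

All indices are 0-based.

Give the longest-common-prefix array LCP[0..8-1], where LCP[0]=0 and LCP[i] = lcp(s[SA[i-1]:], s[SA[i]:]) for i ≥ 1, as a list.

[0, 1, 0, 2, 0, 1, 0, 1]

rank | idx | suffix
   0 |   7 | b
   1 |   3 | bhgdb
   2 |   6 | db
   3 |   2 | dbhgdb
   4 |   5 | gdb
   5 |   0 | ghdbhgdb
   6 |   1 | hdbhgdb
   7 |   4 | hgdb

SA = [7, 3, 6, 2, 5, 0, 1, 4]
i: (SA[i-1],SA[i]) lcp shared
  1: (7,3) 1 'b'
  2: (3,6) 0 ''
  3: (6,2) 2 'db'
  4: (2,5) 0 ''
  5: (5,0) 1 'g'
  6: (0,1) 0 ''
  7: (1,4) 1 'h'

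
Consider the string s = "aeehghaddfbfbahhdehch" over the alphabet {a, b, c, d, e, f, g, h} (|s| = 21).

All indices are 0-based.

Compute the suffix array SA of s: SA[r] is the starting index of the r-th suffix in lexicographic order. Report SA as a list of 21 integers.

rank | idx | suffix
   0 |   6 | addfbfbahhdehch
   1 |   0 | aeehghaddfbfbahhdehch
   2 |  13 | ahhdehch
   3 |  12 | bahhdehch
   4 |  10 | bfbahhdehch
   5 |  19 | ch
   6 |   7 | ddfbfbahhdehch
   7 |  16 | dehch
   8 |   8 | dfbfbahhdehch
   9 |   1 | eehghaddfbfbahhdehch
  10 |  17 | ehch
  11 |   2 | ehghaddfbfbahhdehch
  12 |  11 | fbahhdehch
  13 |   9 | fbfbahhdehch
  14 |   4 | ghaddfbfbahhdehch
  15 |  20 | h
  16 |   5 | haddfbfbahhdehch
  17 |  18 | hch
  18 |  15 | hdehch
  19 |   3 | hghaddfbfbahhdehch
  20 |  14 | hhdehch

[6, 0, 13, 12, 10, 19, 7, 16, 8, 1, 17, 2, 11, 9, 4, 20, 5, 18, 15, 3, 14]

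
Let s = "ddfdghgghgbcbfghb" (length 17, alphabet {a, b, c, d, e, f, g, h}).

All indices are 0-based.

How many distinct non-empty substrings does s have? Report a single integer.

138

sorted suffixes:
  #0 SA[0]=16  'b'
  #1 SA[1]=10  'bcbfghb'
  #2 SA[2]=12  'bfghb'
  #3 SA[3]=11  'cbfghb'
  #4 SA[4]=0  'ddfdghgghgbcbfghb'
  #5 SA[5]=1  'dfdghgghgbcbfghb'
  #6 SA[6]=3  'dghgghgbcbfghb'
  #7 SA[7]=2  'fdghgghgbcbfghb'
  #8 SA[8]=13  'fghb'
  #9 SA[9]=9  'gbcbfghb'
  #10 SA[10]=6  'gghgbcbfghb'
  #11 SA[11]=14  'ghb'
  #12 SA[12]=7  'ghgbcbfghb'
  #13 SA[13]=4  'ghgghgbcbfghb'
  #14 SA[14]=15  'hb'
  #15 SA[15]=8  'hgbcbfghb'
  #16 SA[16]=5  'hgghgbcbfghb'

SA = [16, 10, 12, 11, 0, 1, 3, 2, 13, 9, 6, 14, 7, 4, 15, 8, 5]
rank  pair      lcp
   1  s[16:],s[10:]  1  'b'
   2  s[10:],s[12:]  1  'b'
   3  s[12:],s[11:]  0  ''
   4  s[11:],s[0:]  0  ''
   5  s[0:],s[1:]  1  'd'
   6  s[1:],s[3:]  1  'd'
   7  s[3:],s[2:]  0  ''
   8  s[2:],s[13:]  1  'f'
   9  s[13:],s[9:]  0  ''
  10  s[9:],s[6:]  1  'g'
  11  s[6:],s[14:]  1  'g'
  12  s[14:],s[7:]  2  'gh'
  13  s[7:],s[4:]  3  'ghg'
  14  s[4:],s[15:]  0  ''
  15  s[15:],s[8:]  1  'h'
  16  s[8:],s[5:]  2  'hg'

n(n+1)/2 = 17·18/2 = 153
Σ LCP = 0 + 1 + 1 + 0 + 0 + 1 + 1 + 0 + 1 + 0 + 1 + 1 + 2 + 3 + 0 + 1 + 2 = 15
distinct = 153 − 15 = 138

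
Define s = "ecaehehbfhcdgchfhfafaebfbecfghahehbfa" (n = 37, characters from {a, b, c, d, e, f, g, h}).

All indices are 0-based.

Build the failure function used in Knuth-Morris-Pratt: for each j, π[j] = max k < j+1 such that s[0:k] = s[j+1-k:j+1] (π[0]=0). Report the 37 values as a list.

[0, 0, 0, 1, 0, 1, 0, 0, 0, 0, 0, 0, 0, 0, 0, 0, 0, 0, 0, 0, 0, 1, 0, 0, 0, 1, 2, 0, 0, 0, 0, 0, 1, 0, 0, 0, 0]

π[0] = 0
j=1 s[j]='c': π[1]=0 (border '')
j=2 s[j]='a': π[2]=0 (border '')
j=3 s[j]='e': π[3]=1 (border 'e')
j=4 s[j]='h': k: 1→0; π[4]=0 (border '')
j=5 s[j]='e': π[5]=1 (border 'e')
j=6 s[j]='h': k: 1→0; π[6]=0 (border '')
j=7 s[j]='b': π[7]=0 (border '')
j=8 s[j]='f': π[8]=0 (border '')
j=9 s[j]='h': π[9]=0 (border '')
j=10 s[j]='c': π[10]=0 (border '')
j=11 s[j]='d': π[11]=0 (border '')
j=12 s[j]='g': π[12]=0 (border '')
j=13 s[j]='c': π[13]=0 (border '')
j=14 s[j]='h': π[14]=0 (border '')
j=15 s[j]='f': π[15]=0 (border '')
j=16 s[j]='h': π[16]=0 (border '')
j=17 s[j]='f': π[17]=0 (border '')
j=18 s[j]='a': π[18]=0 (border '')
j=19 s[j]='f': π[19]=0 (border '')
j=20 s[j]='a': π[20]=0 (border '')
j=21 s[j]='e': π[21]=1 (border 'e')
j=22 s[j]='b': k: 1→0; π[22]=0 (border '')
j=23 s[j]='f': π[23]=0 (border '')
j=24 s[j]='b': π[24]=0 (border '')
j=25 s[j]='e': π[25]=1 (border 'e')
j=26 s[j]='c': π[26]=2 (border 'ec')
j=27 s[j]='f': k: 2→0; π[27]=0 (border '')
j=28 s[j]='g': π[28]=0 (border '')
j=29 s[j]='h': π[29]=0 (border '')
j=30 s[j]='a': π[30]=0 (border '')
j=31 s[j]='h': π[31]=0 (border '')
j=32 s[j]='e': π[32]=1 (border 'e')
j=33 s[j]='h': k: 1→0; π[33]=0 (border '')
j=34 s[j]='b': π[34]=0 (border '')
j=35 s[j]='f': π[35]=0 (border '')
j=36 s[j]='a': π[36]=0 (border '')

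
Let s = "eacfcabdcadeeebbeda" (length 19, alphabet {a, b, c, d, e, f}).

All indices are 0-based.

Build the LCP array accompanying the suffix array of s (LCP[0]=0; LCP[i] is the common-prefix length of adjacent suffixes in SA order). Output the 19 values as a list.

[0, 1, 1, 1, 0, 1, 1, 0, 2, 1, 0, 1, 1, 0, 1, 1, 1, 2, 0]

rank | idx | suffix
   0 |  18 | a
   1 |   5 | abdcadeeebbeda
   2 |   1 | acfcabdcadeeebbeda
   3 |   9 | adeeebbeda
   4 |  14 | bbeda
   5 |   6 | bdcadeeebbeda
   6 |  15 | beda
   7 |   4 | cabdcadeeebbeda
   8 |   8 | cadeeebbeda
   9 |   2 | cfcabdcadeeebbeda
  10 |  17 | da
  11 |   7 | dcadeeebbeda
  12 |  10 | deeebbeda
  13 |   0 | eacfcabdcadeeebbeda
  14 |  13 | ebbeda
  15 |  16 | eda
  16 |  12 | eebbeda
  17 |  11 | eeebbeda
  18 |   3 | fcabdcadeeebbeda

SA = [18, 5, 1, 9, 14, 6, 15, 4, 8, 2, 17, 7, 10, 0, 13, 16, 12, 11, 3]
[i] adj suffixes → lcp
  [1] 18/5 → 1 ('a')
  [2] 5/1 → 1 ('a')
  [3] 1/9 → 1 ('a')
  [4] 9/14 → 0 ('')
  [5] 14/6 → 1 ('b')
  [6] 6/15 → 1 ('b')
  [7] 15/4 → 0 ('')
  [8] 4/8 → 2 ('ca')
  [9] 8/2 → 1 ('c')
  [10] 2/17 → 0 ('')
  [11] 17/7 → 1 ('d')
  [12] 7/10 → 1 ('d')
  [13] 10/0 → 0 ('')
  [14] 0/13 → 1 ('e')
  [15] 13/16 → 1 ('e')
  [16] 16/12 → 1 ('e')
  [17] 12/11 → 2 ('ee')
  [18] 11/3 → 0 ('')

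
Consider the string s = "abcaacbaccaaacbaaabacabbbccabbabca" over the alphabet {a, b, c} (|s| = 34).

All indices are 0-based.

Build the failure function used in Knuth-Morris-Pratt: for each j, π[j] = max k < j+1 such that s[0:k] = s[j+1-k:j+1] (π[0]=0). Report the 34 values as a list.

[0, 0, 0, 1, 1, 0, 0, 1, 0, 0, 1, 1, 1, 0, 0, 1, 1, 1, 2, 1, 0, 1, 2, 0, 0, 0, 0, 1, 2, 0, 1, 2, 3, 4]

π[0] = 0
j=1 s[j]='b': π[1]=0 (border '')
j=2 s[j]='c': π[2]=0 (border '')
j=3 s[j]='a': π[3]=1 (border 'a')
j=4 s[j]='a': k: 1→0; π[4]=1 (border 'a')
j=5 s[j]='c': k: 1→0; π[5]=0 (border '')
j=6 s[j]='b': π[6]=0 (border '')
j=7 s[j]='a': π[7]=1 (border 'a')
j=8 s[j]='c': k: 1→0; π[8]=0 (border '')
j=9 s[j]='c': π[9]=0 (border '')
j=10 s[j]='a': π[10]=1 (border 'a')
j=11 s[j]='a': k: 1→0; π[11]=1 (border 'a')
j=12 s[j]='a': k: 1→0; π[12]=1 (border 'a')
j=13 s[j]='c': k: 1→0; π[13]=0 (border '')
j=14 s[j]='b': π[14]=0 (border '')
j=15 s[j]='a': π[15]=1 (border 'a')
j=16 s[j]='a': k: 1→0; π[16]=1 (border 'a')
j=17 s[j]='a': k: 1→0; π[17]=1 (border 'a')
j=18 s[j]='b': π[18]=2 (border 'ab')
j=19 s[j]='a': k: 2→0; π[19]=1 (border 'a')
j=20 s[j]='c': k: 1→0; π[20]=0 (border '')
j=21 s[j]='a': π[21]=1 (border 'a')
j=22 s[j]='b': π[22]=2 (border 'ab')
j=23 s[j]='b': k: 2→0; π[23]=0 (border '')
j=24 s[j]='b': π[24]=0 (border '')
j=25 s[j]='c': π[25]=0 (border '')
j=26 s[j]='c': π[26]=0 (border '')
j=27 s[j]='a': π[27]=1 (border 'a')
j=28 s[j]='b': π[28]=2 (border 'ab')
j=29 s[j]='b': k: 2→0; π[29]=0 (border '')
j=30 s[j]='a': π[30]=1 (border 'a')
j=31 s[j]='b': π[31]=2 (border 'ab')
j=32 s[j]='c': π[32]=3 (border 'abc')
j=33 s[j]='a': π[33]=4 (border 'abca')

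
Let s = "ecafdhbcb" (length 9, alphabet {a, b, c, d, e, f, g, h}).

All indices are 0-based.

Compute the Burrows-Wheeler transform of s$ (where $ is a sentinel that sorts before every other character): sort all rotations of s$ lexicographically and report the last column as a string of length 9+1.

rank  rotation    last
    0  $ecafdhbcb  b
    1  afdhbcb$ec  c
    2  b$ecafdhbc  c
    3  bcb$ecafdh  h
    4  cafdhbcb$e  e
    5  cb$ecafdhb  b
    6  dhbcb$ecaf  f
    7  ecafdhbcb$  $
    8  fdhbcb$eca  a
    9  hbcb$ecafd  d

bcchebf$ad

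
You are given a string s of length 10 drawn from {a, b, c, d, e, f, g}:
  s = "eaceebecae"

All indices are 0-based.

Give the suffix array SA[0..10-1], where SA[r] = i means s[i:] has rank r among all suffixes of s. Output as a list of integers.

rank→(start, suffix):
  0 → (1, 'aceebecae')
  1 → (8, 'ae')
  2 → (5, 'becae')
  3 → (7, 'cae')
  4 → (2, 'ceebecae')
  5 → (9, 'e')
  6 → (0, 'eaceebecae')
  7 → (4, 'ebecae')
  8 → (6, 'ecae')
  9 → (3, 'eebecae')

[1, 8, 5, 7, 2, 9, 0, 4, 6, 3]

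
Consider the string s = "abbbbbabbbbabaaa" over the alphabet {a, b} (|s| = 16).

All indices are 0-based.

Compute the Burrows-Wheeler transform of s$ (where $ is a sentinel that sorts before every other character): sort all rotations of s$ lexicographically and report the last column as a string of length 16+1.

rank  rotation           last
    0  $abbbbbabbbbabaaa  a
    1  a$abbbbbabbbbabaa  a
    2  aa$abbbbbabbbbaba  a
    3  aaa$abbbbbabbbbab  b
    4  abaaa$abbbbbabbbb  b
    5  abbbbabaaa$abbbbb  b
    6  abbbbbabbbbabaaa$  $
    7  baaa$abbbbbabbbba  a
    8  babaaa$abbbbbabbb  b
    9  babbbbabaaa$abbbb  b
   10  bbabaaa$abbbbbabb  b
   11  bbabbbbabaaa$abbb  b
   12  bbbabaaa$abbbbbab  b
   13  bbbabbbbabaaa$abb  b
   14  bbbbabaaa$abbbbba  a
   15  bbbbabbbbabaaa$ab  b
   16  bbbbbabbbbabaaa$a  a

aaabbb$abbbbbbaba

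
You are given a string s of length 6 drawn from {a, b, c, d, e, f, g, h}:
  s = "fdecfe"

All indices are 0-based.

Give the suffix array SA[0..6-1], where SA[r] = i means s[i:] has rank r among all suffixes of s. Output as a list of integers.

sorted suffixes:
  #0 SA[0]=3  'cfe'
  #1 SA[1]=1  'decfe'
  #2 SA[2]=5  'e'
  #3 SA[3]=2  'ecfe'
  #4 SA[4]=0  'fdecfe'
  #5 SA[5]=4  'fe'

[3, 1, 5, 2, 0, 4]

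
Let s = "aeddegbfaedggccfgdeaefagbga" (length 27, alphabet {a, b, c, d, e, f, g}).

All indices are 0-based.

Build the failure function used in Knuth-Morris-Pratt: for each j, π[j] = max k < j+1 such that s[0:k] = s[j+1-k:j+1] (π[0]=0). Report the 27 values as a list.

[0, 0, 0, 0, 0, 0, 0, 0, 1, 2, 3, 0, 0, 0, 0, 0, 0, 0, 0, 1, 2, 0, 1, 0, 0, 0, 1]

π[0] = 0
j=1 s[j]='e': π[1]=0 (border '')
j=2 s[j]='d': π[2]=0 (border '')
j=3 s[j]='d': π[3]=0 (border '')
j=4 s[j]='e': π[4]=0 (border '')
j=5 s[j]='g': π[5]=0 (border '')
j=6 s[j]='b': π[6]=0 (border '')
j=7 s[j]='f': π[7]=0 (border '')
j=8 s[j]='a': π[8]=1 (border 'a')
j=9 s[j]='e': π[9]=2 (border 'ae')
j=10 s[j]='d': π[10]=3 (border 'aed')
j=11 s[j]='g': k: 3→0; π[11]=0 (border '')
j=12 s[j]='g': π[12]=0 (border '')
j=13 s[j]='c': π[13]=0 (border '')
j=14 s[j]='c': π[14]=0 (border '')
j=15 s[j]='f': π[15]=0 (border '')
j=16 s[j]='g': π[16]=0 (border '')
j=17 s[j]='d': π[17]=0 (border '')
j=18 s[j]='e': π[18]=0 (border '')
j=19 s[j]='a': π[19]=1 (border 'a')
j=20 s[j]='e': π[20]=2 (border 'ae')
j=21 s[j]='f': k: 2→0; π[21]=0 (border '')
j=22 s[j]='a': π[22]=1 (border 'a')
j=23 s[j]='g': k: 1→0; π[23]=0 (border '')
j=24 s[j]='b': π[24]=0 (border '')
j=25 s[j]='g': π[25]=0 (border '')
j=26 s[j]='a': π[26]=1 (border 'a')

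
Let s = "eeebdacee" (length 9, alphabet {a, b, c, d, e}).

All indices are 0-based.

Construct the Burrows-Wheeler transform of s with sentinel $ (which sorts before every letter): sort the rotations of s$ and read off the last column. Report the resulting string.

edeabeece$

rank  rotation    last
    0  $eeebdacee  e
    1  acee$eeebd  d
    2  bdacee$eee  e
    3  cee$eeebda  a
    4  dacee$eeeb  b
    5  e$eeebdace  e
    6  ebdacee$ee  e
    7  ee$eeebdac  c
    8  eebdacee$e  e
    9  eeebdacee$  $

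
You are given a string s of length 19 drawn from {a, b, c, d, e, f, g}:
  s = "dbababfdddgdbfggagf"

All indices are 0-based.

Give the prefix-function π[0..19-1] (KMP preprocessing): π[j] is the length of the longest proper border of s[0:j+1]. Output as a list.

π[0] = 0
j=1 s[j]='b': π[1]=0 (border '')
j=2 s[j]='a': π[2]=0 (border '')
j=3 s[j]='b': π[3]=0 (border '')
j=4 s[j]='a': π[4]=0 (border '')
j=5 s[j]='b': π[5]=0 (border '')
j=6 s[j]='f': π[6]=0 (border '')
j=7 s[j]='d': π[7]=1 (border 'd')
j=8 s[j]='d': k: 1→0; π[8]=1 (border 'd')
j=9 s[j]='d': k: 1→0; π[9]=1 (border 'd')
j=10 s[j]='g': k: 1→0; π[10]=0 (border '')
j=11 s[j]='d': π[11]=1 (border 'd')
j=12 s[j]='b': π[12]=2 (border 'db')
j=13 s[j]='f': k: 2→0; π[13]=0 (border '')
j=14 s[j]='g': π[14]=0 (border '')
j=15 s[j]='g': π[15]=0 (border '')
j=16 s[j]='a': π[16]=0 (border '')
j=17 s[j]='g': π[17]=0 (border '')
j=18 s[j]='f': π[18]=0 (border '')

[0, 0, 0, 0, 0, 0, 0, 1, 1, 1, 0, 1, 2, 0, 0, 0, 0, 0, 0]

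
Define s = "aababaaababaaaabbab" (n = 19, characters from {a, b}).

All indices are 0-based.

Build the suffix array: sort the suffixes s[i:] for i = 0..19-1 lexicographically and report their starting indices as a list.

sorted suffixes:
  #0 SA[0]=11  'aaaabbab'
  #1 SA[1]=5  'aaababaaaabbab'
  #2 SA[2]=12  'aaabbab'
  #3 SA[3]=6  'aababaaaabbab'
  #4 SA[4]=0  'aababaaababaaaabbab'
  #5 SA[5]=13  'aabbab'
  #6 SA[6]=17  'ab'
  #7 SA[7]=9  'abaaaabbab'
  #8 SA[8]=3  'abaaababaaaabbab'
  #9 SA[9]=7  'ababaaaabbab'
  #10 SA[10]=1  'ababaaababaaaabbab'
  #11 SA[11]=14  'abbab'
  #12 SA[12]=18  'b'
  #13 SA[13]=10  'baaaabbab'
  #14 SA[14]=4  'baaababaaaabbab'
  #15 SA[15]=16  'bab'
  #16 SA[16]=8  'babaaaabbab'
  #17 SA[17]=2  'babaaababaaaabbab'
  #18 SA[18]=15  'bbab'

[11, 5, 12, 6, 0, 13, 17, 9, 3, 7, 1, 14, 18, 10, 4, 16, 8, 2, 15]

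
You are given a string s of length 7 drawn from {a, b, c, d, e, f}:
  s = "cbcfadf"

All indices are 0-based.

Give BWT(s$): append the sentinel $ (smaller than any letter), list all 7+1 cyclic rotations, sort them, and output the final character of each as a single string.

rank  rotation  last
    0  $cbcfadf  f
    1  adf$cbcf  f
    2  bcfadf$c  c
    3  cbcfadf$  $
    4  cfadf$cb  b
    5  df$cbcfa  a
    6  f$cbcfad  d
    7  fadf$cbc  c

ffc$badc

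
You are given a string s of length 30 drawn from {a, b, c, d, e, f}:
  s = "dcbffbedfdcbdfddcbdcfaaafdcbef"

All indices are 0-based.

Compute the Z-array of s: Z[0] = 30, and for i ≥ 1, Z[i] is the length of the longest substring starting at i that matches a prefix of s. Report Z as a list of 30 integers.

[30, 0, 0, 0, 0, 0, 0, 1, 0, 3, 0, 0, 1, 0, 1, 3, 0, 0, 2, 0, 0, 0, 0, 0, 0, 3, 0, 0, 0, 0]

Z[0]=30
i=1: fresh scan; Z[1]=0
i=2: fresh scan; Z[2]=0
i=3: fresh scan; Z[3]=0
i=4: fresh scan; Z[4]=0
i=5: fresh scan; Z[5]=0
i=6: fresh scan; Z[6]=0
i=7: fresh scan; Z[7]=1 scan→box=[7,8)
i=8: fresh scan; Z[8]=0
i=9: fresh scan; Z[9]=3 scan→box=[9,12)
i=10: min(r-i=2, Z[1]=0)=0; Z[10]=0
i=11: min(r-i=1, Z[2]=0)=0; Z[11]=0
i=12: fresh scan; Z[12]=1 scan→box=[12,13)
i=13: fresh scan; Z[13]=0
i=14: fresh scan; Z[14]=1 scan→box=[14,15)
i=15: fresh scan; Z[15]=3 scan→box=[15,18)
i=16: min(r-i=2, Z[1]=0)=0; Z[16]=0
i=17: min(r-i=1, Z[2]=0)=0; Z[17]=0
i=18: fresh scan; Z[18]=2 scan→box=[18,20)
i=19: min(r-i=1, Z[1]=0)=0; Z[19]=0
i=20: fresh scan; Z[20]=0
i=21: fresh scan; Z[21]=0
i=22: fresh scan; Z[22]=0
i=23: fresh scan; Z[23]=0
i=24: fresh scan; Z[24]=0
i=25: fresh scan; Z[25]=3 scan→box=[25,28)
i=26: min(r-i=2, Z[1]=0)=0; Z[26]=0
i=27: min(r-i=1, Z[2]=0)=0; Z[27]=0
i=28: fresh scan; Z[28]=0
i=29: fresh scan; Z[29]=0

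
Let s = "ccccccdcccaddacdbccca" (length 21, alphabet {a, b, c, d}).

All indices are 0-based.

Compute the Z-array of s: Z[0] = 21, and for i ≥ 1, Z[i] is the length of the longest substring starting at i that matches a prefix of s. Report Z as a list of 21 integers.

Z[0]=21
i=1: fresh scan; Z[1]=5 grow→box=[1,6)
i=2: min(r-i=4, Z[1]=5)=4; Z[2]=4
i=3: min(r-i=3, Z[2]=4)=3; Z[3]=3
i=4: min(r-i=2, Z[3]=3)=2; Z[4]=2
i=5: min(r-i=1, Z[4]=2)=1; Z[5]=1
i=6: fresh scan; Z[6]=0
i=7: fresh scan; Z[7]=3 grow→box=[7,10)
i=8: min(r-i=2, Z[1]=5)=2; Z[8]=2
i=9: min(r-i=1, Z[2]=4)=1; Z[9]=1
i=10: fresh scan; Z[10]=0
i=11: fresh scan; Z[11]=0
i=12: fresh scan; Z[12]=0
i=13: fresh scan; Z[13]=0
i=14: fresh scan; Z[14]=1 grow→box=[14,15)
i=15: fresh scan; Z[15]=0
i=16: fresh scan; Z[16]=0
i=17: fresh scan; Z[17]=3 grow→box=[17,20)
i=18: min(r-i=2, Z[1]=5)=2; Z[18]=2
i=19: min(r-i=1, Z[2]=4)=1; Z[19]=1
i=20: fresh scan; Z[20]=0

[21, 5, 4, 3, 2, 1, 0, 3, 2, 1, 0, 0, 0, 0, 1, 0, 0, 3, 2, 1, 0]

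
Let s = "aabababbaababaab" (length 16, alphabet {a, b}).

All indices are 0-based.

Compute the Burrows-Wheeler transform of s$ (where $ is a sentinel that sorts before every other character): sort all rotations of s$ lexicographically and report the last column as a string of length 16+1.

bbb$abaabbaabaaaa

rank  rotation           last
    0  $aabababbaababaab  b
    1  aab$aabababbaabab  b
    2  aababaab$aabababb  b
    3  aabababbaababaab$  $
    4  ab$aabababbaababa  a
    5  abaab$aabababbaab  b
    6  ababaab$aabababba  a
    7  abababbaababaab$a  a
    8  ababbaababaab$aab  b
    9  abbaababaab$aabab  b
   10  b$aabababbaababaa  a
   11  baab$aabababbaaba  a
   12  baababaab$aababab  b
   13  babaab$aabababbaa  a
   14  bababbaababaab$aa  a
   15  babbaababaab$aaba  a
   16  bbaababaab$aababa  a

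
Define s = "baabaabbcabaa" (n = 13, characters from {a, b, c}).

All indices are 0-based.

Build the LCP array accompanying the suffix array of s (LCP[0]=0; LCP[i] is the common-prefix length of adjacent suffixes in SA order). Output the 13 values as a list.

[0, 1, 2, 3, 1, 4, 2, 0, 3, 4, 1, 1, 0]

rank | idx | suffix
   0 |  12 | a
   1 |  11 | aa
   2 |   1 | aabaabbcabaa
   3 |   4 | aabbcabaa
   4 |   9 | abaa
   5 |   2 | abaabbcabaa
   6 |   5 | abbcabaa
   7 |  10 | baa
   8 |   0 | baabaabbcabaa
   9 |   3 | baabbcabaa
  10 |   6 | bbcabaa
  11 |   7 | bcabaa
  12 |   8 | cabaa

SA = [12, 11, 1, 4, 9, 2, 5, 10, 0, 3, 6, 7, 8]
rank  pair      lcp
   1  s[12:],s[11:]  1  'a'
   2  s[11:],s[1:]  2  'aa'
   3  s[1:],s[4:]  3  'aab'
   4  s[4:],s[9:]  1  'a'
   5  s[9:],s[2:]  4  'abaa'
   6  s[2:],s[5:]  2  'ab'
   7  s[5:],s[10:]  0  ''
   8  s[10:],s[0:]  3  'baa'
   9  s[0:],s[3:]  4  'baab'
  10  s[3:],s[6:]  1  'b'
  11  s[6:],s[7:]  1  'b'
  12  s[7:],s[8:]  0  ''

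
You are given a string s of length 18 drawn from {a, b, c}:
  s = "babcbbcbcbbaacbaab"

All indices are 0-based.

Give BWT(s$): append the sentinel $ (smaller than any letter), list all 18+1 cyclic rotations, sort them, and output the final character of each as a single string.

rank  rotation             last
    0  $babcbbcbcbbaacbaab  b
    1  aab$babcbbcbcbbaacb  b
    2  aacbaab$babcbbcbcbb  b
    3  ab$babcbbcbcbbaacba  a
    4  abcbbcbcbbaacbaab$b  b
    5  acbaab$babcbbcbcbba  a
    6  b$babcbbcbcbbaacbaa  a
    7  baab$babcbbcbcbbaac  c
    8  baacbaab$babcbbcbcb  b
    9  babcbbcbcbbaacbaab$  $
   10  bbaacbaab$babcbbcbc  c
   11  bbcbcbbaacbaab$babc  c
   12  bcbbaacbaab$babcbbc  c
   13  bcbbcbcbbaacbaab$ba  a
   14  bcbcbbaacbaab$babcb  b
   15  cbaab$babcbbcbcbbaa  a
   16  cbbaacbaab$babcbbcb  b
   17  cbbcbcbbaacbaab$bab  b
   18  cbcbbaacbaab$babcbb  b

bbbabaacb$cccababbb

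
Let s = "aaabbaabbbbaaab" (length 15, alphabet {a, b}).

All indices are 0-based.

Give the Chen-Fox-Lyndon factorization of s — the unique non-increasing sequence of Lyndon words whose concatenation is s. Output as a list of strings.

["aaabbaabbbb", "aaab"]

emit factor 1: 'aaabbaabbbb' (i=0, period=11)
emit factor 2: 'aaab' (i=11, period=4)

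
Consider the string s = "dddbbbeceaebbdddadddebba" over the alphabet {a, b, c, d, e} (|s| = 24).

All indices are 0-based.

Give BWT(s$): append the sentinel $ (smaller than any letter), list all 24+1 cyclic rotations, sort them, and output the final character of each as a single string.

abdebedebbbeddddb$addcdab

rank  rotation                   last
    0  $dddbbbeceaebbdddadddebba  a
    1  a$dddbbbeceaebbdddadddebb  b
    2  adddebba$dddbbbeceaebbddd  d
    3  aebbdddadddebba$dddbbbece  e
    4  ba$dddbbbeceaebbdddadddeb  b
    5  bba$dddbbbeceaebbdddaddde  e
    6  bbbeceaebbdddadddebba$ddd  d
    7  bbdddadddebba$dddbbbeceae  e
    8  bbeceaebbdddadddebba$dddb  b
    9  bdddadddebba$dddbbbeceaeb  b
   10  beceaebbdddadddebba$dddbb  b
   11  ceaebbdddadddebba$dddbbbe  e
   12  dadddebba$dddbbbeceaebbdd  d
   13  dbbbeceaebbdddadddebba$dd  d
   14  ddadddebba$dddbbbeceaebbd  d
   15  ddbbbeceaebbdddadddebba$d  d
   16  dddadddebba$dddbbbeceaebb  b
   17  dddbbbeceaebbdddadddebba$  $
   18  dddebba$dddbbbeceaebbddda  a
   19  ddebba$dddbbbeceaebbdddad  d
   20  debba$dddbbbeceaebbdddadd  d
   21  eaebbdddadddebba$dddbbbec  c
   22  ebba$dddbbbeceaebbdddaddd  d
   23  ebbdddadddebba$dddbbbecea  a
   24  eceaebbdddadddebba$dddbbb  b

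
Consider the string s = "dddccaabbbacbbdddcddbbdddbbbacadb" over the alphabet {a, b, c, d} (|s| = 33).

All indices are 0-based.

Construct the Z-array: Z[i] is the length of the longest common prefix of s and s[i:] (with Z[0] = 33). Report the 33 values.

[33, 2, 1, 0, 0, 0, 0, 0, 0, 0, 0, 0, 0, 0, 4, 2, 1, 0, 2, 1, 0, 0, 3, 2, 1, 0, 0, 0, 0, 0, 0, 1, 0]

Z[0]=33
i=1: outside box; Z[1]=2 grow→box=[1,3)
i=2: min(r-i=1, Z[1]=2)=1; Z[2]=1
i=3: outside box; Z[3]=0
i=4: outside box; Z[4]=0
i=5: outside box; Z[5]=0
i=6: outside box; Z[6]=0
i=7: outside box; Z[7]=0
i=8: outside box; Z[8]=0
i=9: outside box; Z[9]=0
i=10: outside box; Z[10]=0
i=11: outside box; Z[11]=0
i=12: outside box; Z[12]=0
i=13: outside box; Z[13]=0
i=14: outside box; Z[14]=4 grow→box=[14,18)
i=15: min(r-i=3, Z[1]=2)=2; Z[15]=2
i=16: min(r-i=2, Z[2]=1)=1; Z[16]=1
i=17: min(r-i=1, Z[3]=0)=0; Z[17]=0
i=18: outside box; Z[18]=2 grow→box=[18,20)
i=19: min(r-i=1, Z[1]=2)=1; Z[19]=1
i=20: outside box; Z[20]=0
i=21: outside box; Z[21]=0
i=22: outside box; Z[22]=3 grow→box=[22,25)
i=23: min(r-i=2, Z[1]=2)=2; Z[23]=2
i=24: min(r-i=1, Z[2]=1)=1; Z[24]=1
i=25: outside box; Z[25]=0
i=26: outside box; Z[26]=0
i=27: outside box; Z[27]=0
i=28: outside box; Z[28]=0
i=29: outside box; Z[29]=0
i=30: outside box; Z[30]=0
i=31: outside box; Z[31]=1 grow→box=[31,32)
i=32: outside box; Z[32]=0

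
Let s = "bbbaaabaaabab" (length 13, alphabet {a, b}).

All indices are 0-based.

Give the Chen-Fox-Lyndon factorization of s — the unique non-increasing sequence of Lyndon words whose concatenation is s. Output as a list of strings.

["b", "b", "b", "aaabaaabab"]

emit factor 1: 'b' (i=0, period=1)
emit factor 2: 'b' (i=1, period=1)
emit factor 3: 'b' (i=2, period=1)
emit factor 4: 'aaabaaabab' (i=3, period=10)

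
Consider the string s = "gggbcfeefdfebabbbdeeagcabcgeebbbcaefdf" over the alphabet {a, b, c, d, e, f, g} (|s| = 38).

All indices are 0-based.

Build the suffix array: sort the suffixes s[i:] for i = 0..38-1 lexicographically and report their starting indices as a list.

rank | idx | suffix
   0 |  13 | abbbdeeagcabcgeebbbcaefdf
   1 |  23 | abcgeebbbcaefdf
   2 |  33 | aefdf
   3 |  20 | agcabcgeebbbcaefdf
   4 |  12 | babbbdeeagcabcgeebbbcaefdf
   5 |  29 | bbbcaefdf
   6 |  14 | bbbdeeagcabcgeebbbcaefdf
   7 |  30 | bbcaefdf
   8 |  15 | bbdeeagcabcgeebbbcaefdf
   9 |  31 | bcaefdf
  10 |   3 | bcfeefdfebabbbdeeagcabcgeebbbcaefdf
  11 |  24 | bcgeebbbcaefdf
  12 |  16 | bdeeagcabcgeebbbcaefdf
  13 |  22 | cabcgeebbbcaefdf
  14 |  32 | caefdf
  15 |   4 | cfeefdfebabbbdeeagcabcgeebbbcaefdf
  16 |  25 | cgeebbbcaefdf
  17 |  17 | deeagcabcgeebbbcaefdf
  18 |  36 | df
  19 |   9 | dfebabbbdeeagcabcgeebbbcaefdf
  20 |  19 | eagcabcgeebbbcaefdf
  21 |  11 | ebabbbdeeagcabcgeebbbcaefdf
  22 |  28 | ebbbcaefdf
  23 |  18 | eeagcabcgeebbbcaefdf
  24 |  27 | eebbbcaefdf
  25 |   6 | eefdfebabbbdeeagcabcgeebbbcaefdf
  26 |  34 | efdf
  27 |   7 | efdfebabbbdeeagcabcgeebbbcaefdf
  28 |  37 | f
  29 |  35 | fdf
  30 |   8 | fdfebabbbdeeagcabcgeebbbcaefdf
  31 |  10 | febabbbdeeagcabcgeebbbcaefdf
  32 |   5 | feefdfebabbbdeeagcabcgeebbbcaefdf
  33 |   2 | gbcfeefdfebabbbdeeagcabcgeebbbcaefdf
  34 |  21 | gcabcgeebbbcaefdf
  35 |  26 | geebbbcaefdf
  36 |   1 | ggbcfeefdfebabbbdeeagcabcgeebbbcaefdf
  37 |   0 | gggbcfeefdfebabbbdeeagcabcgeebbbcaefdf

[13, 23, 33, 20, 12, 29, 14, 30, 15, 31, 3, 24, 16, 22, 32, 4, 25, 17, 36, 9, 19, 11, 28, 18, 27, 6, 34, 7, 37, 35, 8, 10, 5, 2, 21, 26, 1, 0]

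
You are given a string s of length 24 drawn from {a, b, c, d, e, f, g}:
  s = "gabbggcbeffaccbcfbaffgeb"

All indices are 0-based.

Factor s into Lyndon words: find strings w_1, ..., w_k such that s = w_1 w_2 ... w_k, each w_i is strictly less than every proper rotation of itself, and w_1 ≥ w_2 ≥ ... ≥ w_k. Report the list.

emit factor 1: 'g' (i=0, period=1)
emit factor 2: 'abbggcbeffaccbcfbaffgeb' (i=1, period=23)

["g", "abbggcbeffaccbcfbaffgeb"]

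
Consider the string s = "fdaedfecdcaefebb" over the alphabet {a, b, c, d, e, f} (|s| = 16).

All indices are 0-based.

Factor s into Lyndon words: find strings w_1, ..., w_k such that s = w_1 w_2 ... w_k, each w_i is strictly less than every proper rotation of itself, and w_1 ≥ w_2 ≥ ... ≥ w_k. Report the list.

emit factor 1: 'f' (i=0, period=1)
emit factor 2: 'd' (i=1, period=1)
emit factor 3: 'aedfecdcaefebb' (i=2, period=14)

["f", "d", "aedfecdcaefebb"]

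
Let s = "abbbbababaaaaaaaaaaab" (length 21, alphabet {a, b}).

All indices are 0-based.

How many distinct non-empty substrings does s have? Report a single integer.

156

rank | idx | suffix
   0 |   9 | aaaaaaaaaaab
   1 |  10 | aaaaaaaaaab
   2 |  11 | aaaaaaaaab
   3 |  12 | aaaaaaaab
   4 |  13 | aaaaaaab
   5 |  14 | aaaaaab
   6 |  15 | aaaaab
   7 |  16 | aaaab
   8 |  17 | aaab
   9 |  18 | aab
  10 |  19 | ab
  11 |   7 | abaaaaaaaaaaab
  12 |   5 | ababaaaaaaaaaaab
  13 |   0 | abbbbababaaaaaaaaaaab
  14 |  20 | b
  15 |   8 | baaaaaaaaaaab
  16 |   6 | babaaaaaaaaaaab
  17 |   4 | bababaaaaaaaaaaab
  18 |   3 | bbababaaaaaaaaaaab
  19 |   2 | bbbababaaaaaaaaaaab
  20 |   1 | bbbbababaaaaaaaaaaab

SA = [9, 10, 11, 12, 13, 14, 15, 16, 17, 18, 19, 7, 5, 0, 20, 8, 6, 4, 3, 2, 1]
i: (SA[i-1],SA[i]) lcp shared
  1: (9,10) 10 'aaaaaaaaaa'
  2: (10,11) 9 'aaaaaaaaa'
  3: (11,12) 8 'aaaaaaaa'
  4: (12,13) 7 'aaaaaaa'
  5: (13,14) 6 'aaaaaa'
  6: (14,15) 5 'aaaaa'
  7: (15,16) 4 'aaaa'
  8: (16,17) 3 'aaa'
  9: (17,18) 2 'aa'
  10: (18,19) 1 'a'
  11: (19,7) 2 'ab'
  12: (7,5) 3 'aba'
  13: (5,0) 2 'ab'
  14: (0,20) 0 ''
  15: (20,8) 1 'b'
  16: (8,6) 2 'ba'
  17: (6,4) 4 'baba'
  18: (4,3) 1 'b'
  19: (3,2) 2 'bb'
  20: (2,1) 3 'bbb'

n(n+1)/2 = 21·22/2 = 231
Σ LCP = 0 + 10 + 9 + 8 + 7 + 6 + 5 + 4 + 3 + 2 + 1 + 2 + 3 + 2 + 0 + 1 + 2 + 4 + 1 + 2 + 3 = 75
distinct = 231 − 75 = 156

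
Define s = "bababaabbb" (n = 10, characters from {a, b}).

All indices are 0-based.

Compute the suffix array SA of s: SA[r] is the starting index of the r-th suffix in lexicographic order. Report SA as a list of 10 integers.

[5, 3, 1, 6, 9, 4, 2, 0, 8, 7]

sorted suffixes:
  #0 SA[0]=5  'aabbb'
  #1 SA[1]=3  'abaabbb'
  #2 SA[2]=1  'ababaabbb'
  #3 SA[3]=6  'abbb'
  #4 SA[4]=9  'b'
  #5 SA[5]=4  'baabbb'
  #6 SA[6]=2  'babaabbb'
  #7 SA[7]=0  'bababaabbb'
  #8 SA[8]=8  'bb'
  #9 SA[9]=7  'bbb'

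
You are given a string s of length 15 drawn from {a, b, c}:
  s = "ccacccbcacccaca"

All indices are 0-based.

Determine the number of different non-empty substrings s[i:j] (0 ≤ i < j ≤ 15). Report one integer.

rank | idx | suffix
   0 |  14 | a
   1 |  12 | aca
   2 |   8 | acccaca
   3 |   2 | acccbcacccaca
   4 |   6 | bcacccaca
   5 |  13 | ca
   6 |  11 | caca
   7 |   7 | cacccaca
   8 |   1 | cacccbcacccaca
   9 |   5 | cbcacccaca
  10 |  10 | ccaca
  11 |   0 | ccacccbcacccaca
  12 |   4 | ccbcacccaca
  13 |   9 | cccaca
  14 |   3 | cccbcacccaca

SA = [14, 12, 8, 2, 6, 13, 11, 7, 1, 5, 10, 0, 4, 9, 3]
[i] adj suffixes → lcp
  [1] 14/12 → 1 ('a')
  [2] 12/8 → 2 ('ac')
  [3] 8/2 → 4 ('accc')
  [4] 2/6 → 0 ('')
  [5] 6/13 → 0 ('')
  [6] 13/11 → 2 ('ca')
  [7] 11/7 → 3 ('cac')
  [8] 7/1 → 5 ('caccc')
  [9] 1/5 → 1 ('c')
  [10] 5/10 → 1 ('c')
  [11] 10/0 → 4 ('ccac')
  [12] 0/4 → 2 ('cc')
  [13] 4/9 → 2 ('cc')
  [14] 9/3 → 3 ('ccc')

n(n+1)/2 = 15·16/2 = 120
Σ LCP = 0 + 1 + 2 + 4 + 0 + 0 + 2 + 3 + 5 + 1 + 1 + 4 + 2 + 2 + 3 = 30
distinct = 120 − 30 = 90

90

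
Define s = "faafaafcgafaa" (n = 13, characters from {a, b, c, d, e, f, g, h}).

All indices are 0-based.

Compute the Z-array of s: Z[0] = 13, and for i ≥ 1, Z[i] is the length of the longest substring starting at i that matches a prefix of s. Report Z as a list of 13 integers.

Z[0]=13
i=1: i≥r, start 0; Z[1]=0
i=2: i≥r, start 0; Z[2]=0
i=3: i≥r, start 0; Z[3]=4 scan→box=[3,7)
i=4: min(r-i=3, Z[1]=0)=0; Z[4]=0
i=5: min(r-i=2, Z[2]=0)=0; Z[5]=0
i=6: min(r-i=1, Z[3]=4)=1; Z[6]=1
i=7: i≥r, start 0; Z[7]=0
i=8: i≥r, start 0; Z[8]=0
i=9: i≥r, start 0; Z[9]=0
i=10: i≥r, start 0; Z[10]=3 scan→box=[10,13)
i=11: min(r-i=2, Z[1]=0)=0; Z[11]=0
i=12: min(r-i=1, Z[2]=0)=0; Z[12]=0

[13, 0, 0, 4, 0, 0, 1, 0, 0, 0, 3, 0, 0]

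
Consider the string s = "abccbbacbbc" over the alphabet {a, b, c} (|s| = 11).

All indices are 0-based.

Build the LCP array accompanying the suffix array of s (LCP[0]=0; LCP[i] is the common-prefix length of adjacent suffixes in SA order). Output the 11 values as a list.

rank | idx | suffix
   0 |   0 | abccbbacbbc
   1 |   6 | acbbc
   2 |   5 | bacbbc
   3 |   4 | bbacbbc
   4 |   8 | bbc
   5 |   9 | bc
   6 |   1 | bccbbacbbc
   7 |  10 | c
   8 |   3 | cbbacbbc
   9 |   7 | cbbc
  10 |   2 | ccbbacbbc

SA = [0, 6, 5, 4, 8, 9, 1, 10, 3, 7, 2]
[i] adj suffixes → lcp
  [1] 0/6 → 1 ('a')
  [2] 6/5 → 0 ('')
  [3] 5/4 → 1 ('b')
  [4] 4/8 → 2 ('bb')
  [5] 8/9 → 1 ('b')
  [6] 9/1 → 2 ('bc')
  [7] 1/10 → 0 ('')
  [8] 10/3 → 1 ('c')
  [9] 3/7 → 3 ('cbb')
  [10] 7/2 → 1 ('c')

[0, 1, 0, 1, 2, 1, 2, 0, 1, 3, 1]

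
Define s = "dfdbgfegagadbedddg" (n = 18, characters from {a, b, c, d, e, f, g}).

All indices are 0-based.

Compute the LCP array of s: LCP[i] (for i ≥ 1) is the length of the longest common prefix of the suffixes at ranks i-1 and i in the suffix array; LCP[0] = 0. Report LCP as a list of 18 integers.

[0, 1, 0, 1, 0, 2, 1, 2, 1, 1, 0, 1, 0, 1, 0, 1, 2, 1]

rank→(start, suffix):
  0 → (10, 'adbedddg')
  1 → (8, 'agadbedddg')
  2 → (12, 'bedddg')
  3 → (3, 'bgfegagadbedddg')
  4 → (11, 'dbedddg')
  5 → (2, 'dbgfegagadbedddg')
  6 → (14, 'dddg')
  7 → (15, 'ddg')
  8 → (0, 'dfdbgfegagadbedddg')
  9 → (16, 'dg')
  10 → (13, 'edddg')
  11 → (6, 'egagadbedddg')
  12 → (1, 'fdbgfegagadbedddg')
  13 → (5, 'fegagadbedddg')
  14 → (17, 'g')
  15 → (9, 'gadbedddg')
  16 → (7, 'gagadbedddg')
  17 → (4, 'gfegagadbedddg')

SA = [10, 8, 12, 3, 11, 2, 14, 15, 0, 16, 13, 6, 1, 5, 17, 9, 7, 4]
i: (SA[i-1],SA[i]) lcp shared
  1: (10,8) 1 'a'
  2: (8,12) 0 ''
  3: (12,3) 1 'b'
  4: (3,11) 0 ''
  5: (11,2) 2 'db'
  6: (2,14) 1 'd'
  7: (14,15) 2 'dd'
  8: (15,0) 1 'd'
  9: (0,16) 1 'd'
  10: (16,13) 0 ''
  11: (13,6) 1 'e'
  12: (6,1) 0 ''
  13: (1,5) 1 'f'
  14: (5,17) 0 ''
  15: (17,9) 1 'g'
  16: (9,7) 2 'ga'
  17: (7,4) 1 'g'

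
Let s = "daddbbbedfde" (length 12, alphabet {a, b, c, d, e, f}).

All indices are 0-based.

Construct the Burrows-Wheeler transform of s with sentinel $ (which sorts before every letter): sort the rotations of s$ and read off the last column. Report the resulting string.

eddbb$dafedbd

rank  rotation       last
    0  $daddbbbedfde  e
    1  addbbbedfde$d  d
    2  bbbedfde$dadd  d
    3  bbedfde$daddb  b
    4  bedfde$daddbb  b
    5  daddbbbedfde$  $
    6  dbbbedfde$dad  d
    7  ddbbbedfde$da  a
    8  de$daddbbbedf  f
    9  dfde$daddbbbe  e
   10  e$daddbbbedfd  d
   11  edfde$daddbbb  b
   12  fde$daddbbbed  d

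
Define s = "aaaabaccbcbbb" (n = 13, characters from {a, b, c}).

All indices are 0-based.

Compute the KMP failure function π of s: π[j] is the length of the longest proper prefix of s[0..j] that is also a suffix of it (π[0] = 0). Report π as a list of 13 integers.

[0, 1, 2, 3, 0, 1, 0, 0, 0, 0, 0, 0, 0]

π[0] = 0
j=1 s[j]='a': π[1]=1 (border 'a')
j=2 s[j]='a': π[2]=2 (border 'aa')
j=3 s[j]='a': π[3]=3 (border 'aaa')
j=4 s[j]='b': k: 3→2→1→0; π[4]=0 (border '')
j=5 s[j]='a': π[5]=1 (border 'a')
j=6 s[j]='c': k: 1→0; π[6]=0 (border '')
j=7 s[j]='c': π[7]=0 (border '')
j=8 s[j]='b': π[8]=0 (border '')
j=9 s[j]='c': π[9]=0 (border '')
j=10 s[j]='b': π[10]=0 (border '')
j=11 s[j]='b': π[11]=0 (border '')
j=12 s[j]='b': π[12]=0 (border '')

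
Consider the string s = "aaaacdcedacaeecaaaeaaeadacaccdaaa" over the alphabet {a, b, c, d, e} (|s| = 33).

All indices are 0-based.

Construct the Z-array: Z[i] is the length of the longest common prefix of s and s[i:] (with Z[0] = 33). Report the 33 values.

[33, 3, 2, 1, 0, 0, 0, 0, 0, 1, 0, 1, 0, 0, 0, 3, 2, 1, 0, 2, 1, 0, 1, 0, 1, 0, 1, 0, 0, 0, 3, 2, 1]

Z[0]=33
i=1: i≥r, start 0; Z[1]=3 scan→box=[1,4)
i=2: min(r-i=2, Z[1]=3)=2; Z[2]=2
i=3: min(r-i=1, Z[2]=2)=1; Z[3]=1
i=4: i≥r, start 0; Z[4]=0
i=5: i≥r, start 0; Z[5]=0
i=6: i≥r, start 0; Z[6]=0
i=7: i≥r, start 0; Z[7]=0
i=8: i≥r, start 0; Z[8]=0
i=9: i≥r, start 0; Z[9]=1 scan→box=[9,10)
i=10: i≥r, start 0; Z[10]=0
i=11: i≥r, start 0; Z[11]=1 scan→box=[11,12)
i=12: i≥r, start 0; Z[12]=0
i=13: i≥r, start 0; Z[13]=0
i=14: i≥r, start 0; Z[14]=0
i=15: i≥r, start 0; Z[15]=3 scan→box=[15,18)
i=16: min(r-i=2, Z[1]=3)=2; Z[16]=2
i=17: min(r-i=1, Z[2]=2)=1; Z[17]=1
i=18: i≥r, start 0; Z[18]=0
i=19: i≥r, start 0; Z[19]=2 scan→box=[19,21)
i=20: min(r-i=1, Z[1]=3)=1; Z[20]=1
i=21: i≥r, start 0; Z[21]=0
i=22: i≥r, start 0; Z[22]=1 scan→box=[22,23)
i=23: i≥r, start 0; Z[23]=0
i=24: i≥r, start 0; Z[24]=1 scan→box=[24,25)
i=25: i≥r, start 0; Z[25]=0
i=26: i≥r, start 0; Z[26]=1 scan→box=[26,27)
i=27: i≥r, start 0; Z[27]=0
i=28: i≥r, start 0; Z[28]=0
i=29: i≥r, start 0; Z[29]=0
i=30: i≥r, start 0; Z[30]=3 scan→box=[30,33)
i=31: min(r-i=2, Z[1]=3)=2; Z[31]=2
i=32: min(r-i=1, Z[2]=2)=1; Z[32]=1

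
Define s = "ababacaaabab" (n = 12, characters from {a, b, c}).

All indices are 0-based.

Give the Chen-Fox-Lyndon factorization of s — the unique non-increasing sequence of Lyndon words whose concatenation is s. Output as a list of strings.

emit factor 1: 'ababac' (i=0, period=6)
emit factor 2: 'aaabab' (i=6, period=6)

["ababac", "aaabab"]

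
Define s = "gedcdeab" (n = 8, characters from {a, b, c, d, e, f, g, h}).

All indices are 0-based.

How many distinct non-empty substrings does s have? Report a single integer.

sorted suffixes:
  #0 SA[0]=6  'ab'
  #1 SA[1]=7  'b'
  #2 SA[2]=3  'cdeab'
  #3 SA[3]=2  'dcdeab'
  #4 SA[4]=4  'deab'
  #5 SA[5]=5  'eab'
  #6 SA[6]=1  'edcdeab'
  #7 SA[7]=0  'gedcdeab'

SA = [6, 7, 3, 2, 4, 5, 1, 0]
[i] adj suffixes → lcp
  [1] 6/7 → 0 ('')
  [2] 7/3 → 0 ('')
  [3] 3/2 → 0 ('')
  [4] 2/4 → 1 ('d')
  [5] 4/5 → 0 ('')
  [6] 5/1 → 1 ('e')
  [7] 1/0 → 0 ('')

n(n+1)/2 = 8·9/2 = 36
Σ LCP = 0 + 0 + 0 + 0 + 1 + 0 + 1 + 0 = 2
distinct = 36 − 2 = 34

34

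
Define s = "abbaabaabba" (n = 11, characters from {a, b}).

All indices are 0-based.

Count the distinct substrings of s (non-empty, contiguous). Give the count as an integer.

45

sorted suffixes:
  #0 SA[0]=10  'a'
  #1 SA[1]=3  'aabaabba'
  #2 SA[2]=6  'aabba'
  #3 SA[3]=4  'abaabba'
  #4 SA[4]=7  'abba'
  #5 SA[5]=0  'abbaabaabba'
  #6 SA[6]=9  'ba'
  #7 SA[7]=2  'baabaabba'
  #8 SA[8]=5  'baabba'
  #9 SA[9]=8  'bba'
  #10 SA[10]=1  'bbaabaabba'

SA = [10, 3, 6, 4, 7, 0, 9, 2, 5, 8, 1]
rank  pair      lcp
   1  s[10:],s[3:]  1  'a'
   2  s[3:],s[6:]  3  'aab'
   3  s[6:],s[4:]  1  'a'
   4  s[4:],s[7:]  2  'ab'
   5  s[7:],s[0:]  4  'abba'
   6  s[0:],s[9:]  0  ''
   7  s[9:],s[2:]  2  'ba'
   8  s[2:],s[5:]  4  'baab'
   9  s[5:],s[8:]  1  'b'
  10  s[8:],s[1:]  3  'bba'

n(n+1)/2 = 11·12/2 = 66
Σ LCP = 0 + 1 + 3 + 1 + 2 + 4 + 0 + 2 + 4 + 1 + 3 = 21
distinct = 66 − 21 = 45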